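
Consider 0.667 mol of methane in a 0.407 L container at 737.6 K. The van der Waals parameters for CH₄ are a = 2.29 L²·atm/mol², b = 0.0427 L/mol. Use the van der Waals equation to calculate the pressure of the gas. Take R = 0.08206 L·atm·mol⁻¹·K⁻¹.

P = nRT/(V − nb) − a n²/V²
nRT/(V − nb) = (0.667)(0.08206)(737.6)/(0.407 − 0.667×0.0427) = 40.372/0.37852 = 106.66 atm
a n²/V² = (2.29)(0.667)²/(0.407)² = 6.1503 atm
P = 106.66 − 6.1503 = 100.5 atm

P ≈ 100.5 atm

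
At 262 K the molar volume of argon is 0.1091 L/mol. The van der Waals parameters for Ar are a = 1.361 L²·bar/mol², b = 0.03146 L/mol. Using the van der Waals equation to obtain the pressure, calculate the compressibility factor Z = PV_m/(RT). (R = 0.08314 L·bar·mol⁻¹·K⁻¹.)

P = RT/(V_m − b) − a/V_m² = (0.08314)(262)/(0.1091 − 0.03146) − 1.361/(0.1091)²
  = 21.783/0.077640 − 114.34 = 280.56 − 114.34 = 166.22 bar
Z = PV_m/(RT) = (166.22)(0.1091)/((0.08314)(262)) = 18.135/21.783 = 0.8325

Z ≈ 0.8325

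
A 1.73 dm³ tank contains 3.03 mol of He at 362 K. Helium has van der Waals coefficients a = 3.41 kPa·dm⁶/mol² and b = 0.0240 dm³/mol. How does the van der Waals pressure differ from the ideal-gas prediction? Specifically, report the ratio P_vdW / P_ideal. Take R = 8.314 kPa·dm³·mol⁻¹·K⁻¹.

Ideal: P_ideal = nRT/V = (3.03)(8.314)(362)/1.73 = 5271.27 kPa
vdW: P = nRT/(V − nb) − a n²/V² = 9119.29/1.65728 − 31.3069/2.99290 = 5502.56 − 10.4604 = 5492.10 kPa
Ratio = 5492.10/5271.27 = 1.042

P_vdW / P_ideal ≈ 1.042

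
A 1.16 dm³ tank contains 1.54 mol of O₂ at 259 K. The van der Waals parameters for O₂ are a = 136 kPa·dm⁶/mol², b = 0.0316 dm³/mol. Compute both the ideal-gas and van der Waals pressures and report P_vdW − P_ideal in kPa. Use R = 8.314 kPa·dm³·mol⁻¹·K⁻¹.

ΔP ≈ -114.5 kPa

Ideal: P_ideal = nRT/V = (1.54)(8.314)(259)/1.16 = 2858.73 kPa
vdW: P = nRT/(V − nb) − a n²/V² = 3316.12/1.11134 − 322.538/1.34560 = 2983.89 − 239.698 = 2744.19 kPa
ΔP = 2744.19 − 2858.73 = -114.5 kPa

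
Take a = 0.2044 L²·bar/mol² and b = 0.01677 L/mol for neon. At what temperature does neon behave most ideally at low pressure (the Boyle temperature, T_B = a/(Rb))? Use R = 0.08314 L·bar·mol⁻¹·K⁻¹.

For a van der Waals gas the second virial coefficient B₂ = b − a/(RT) vanishes at T_B = a/(Rb).
T_B = 0.2044/(0.08314×0.01677) = 0.2044/0.0013943 = 146.6 K

T_B ≈ 146.6 K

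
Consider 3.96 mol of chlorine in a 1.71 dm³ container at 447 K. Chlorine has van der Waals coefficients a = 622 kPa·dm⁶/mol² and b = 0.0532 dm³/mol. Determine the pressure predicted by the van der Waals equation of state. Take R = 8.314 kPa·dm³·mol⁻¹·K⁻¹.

P ≈ 6480 kPa

P = nRT/(V − nb) − a n²/V²
nRT/(V − nb) = (3.96)(8.314)(447)/(1.71 − 3.96×0.0532) = 14717/1.4993 = 9815.9 kPa
a n²/V² = (622)(3.96)²/(1.71)² = 3335.7 kPa
P = 9815.9 − 3335.7 = 6480 kPa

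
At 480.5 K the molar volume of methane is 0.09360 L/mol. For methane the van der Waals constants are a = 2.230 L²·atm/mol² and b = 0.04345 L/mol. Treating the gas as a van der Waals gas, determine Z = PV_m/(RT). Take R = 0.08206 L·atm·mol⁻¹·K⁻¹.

Z ≈ 1.262

P = RT/(V_m − b) − a/V_m² = (0.08206)(480.5)/(0.09360 − 0.04345) − 2.230/(0.09360)²
  = 39.430/0.050150 − 254.54 = 786.24 − 254.54 = 531.70 atm
Z = PV_m/(RT) = (531.70)(0.09360)/((0.08206)(480.5)) = 49.767/39.430 = 1.262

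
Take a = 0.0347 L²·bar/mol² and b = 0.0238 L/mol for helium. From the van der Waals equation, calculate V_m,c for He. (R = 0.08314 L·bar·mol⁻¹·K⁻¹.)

For a van der Waals gas, V_m,c = 3b.
V_m,c = 3×0.0238 = 0.07140 L/mol

V_m,c ≈ 0.07140 L/mol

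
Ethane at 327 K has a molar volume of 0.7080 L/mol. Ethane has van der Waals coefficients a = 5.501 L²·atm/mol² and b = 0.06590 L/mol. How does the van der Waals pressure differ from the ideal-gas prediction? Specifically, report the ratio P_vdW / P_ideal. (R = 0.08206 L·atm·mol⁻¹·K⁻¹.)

Ideal: P_ideal = RT/V_m = (0.08206)(327)/0.7080 = 37.9006 atm
vdW: P = RT/(V_m − b) − a/V_m² = 26.8336/0.642100 − 5.501/0.501264 = 41.7904 − 10.9743 = 30.8161 atm
Ratio = 30.8161/37.9006 = 0.8131

P_vdW / P_ideal ≈ 0.8131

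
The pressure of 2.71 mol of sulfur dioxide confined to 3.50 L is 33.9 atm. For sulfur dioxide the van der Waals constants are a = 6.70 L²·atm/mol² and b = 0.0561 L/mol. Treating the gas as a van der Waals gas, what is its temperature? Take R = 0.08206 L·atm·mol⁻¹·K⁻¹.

T ≈ 570.8 K

T = (P + a n²/V²)(V − nb)/(nR)
P + a n²/V² = 33.9 + (6.70)(2.71)²/(3.50)² = 37.917 atm
V − nb = 3.50 − (2.71)(0.0561) = 3.3480 L
T = (37.917)(3.3480)/((2.71)(0.08206)) = 570.8 K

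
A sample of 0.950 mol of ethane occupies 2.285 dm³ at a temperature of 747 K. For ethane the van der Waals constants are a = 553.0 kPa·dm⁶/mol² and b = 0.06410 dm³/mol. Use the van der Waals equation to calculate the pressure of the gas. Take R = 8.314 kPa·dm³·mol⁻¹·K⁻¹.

P ≈ 2557 kPa

P = nRT/(V − nb) − a n²/V²
nRT/(V − nb) = (0.950)(8.314)(747)/(2.285 − 0.950×0.06410) = 5900.0/2.2241 = 2652.8 kPa
a n²/V² = (553.0)(0.950)²/(2.285)² = 95.587 kPa
P = 2652.8 − 95.587 = 2557 kPa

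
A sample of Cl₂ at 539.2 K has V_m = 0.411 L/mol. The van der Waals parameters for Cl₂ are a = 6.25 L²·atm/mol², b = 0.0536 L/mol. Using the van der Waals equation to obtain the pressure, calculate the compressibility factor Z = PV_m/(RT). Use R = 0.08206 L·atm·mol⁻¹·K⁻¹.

Z ≈ 0.8063

P = RT/(V_m − b) − a/V_m² = (0.08206)(539.2)/(0.411 − 0.0536) − 6.25/(0.411)²
  = 44.247/0.35740 − 37.000 = 123.80 − 37.000 = 86.80 atm
Z = PV_m/(RT) = (86.80)(0.411)/((0.08206)(539.2)) = 35.675/44.247 = 0.8063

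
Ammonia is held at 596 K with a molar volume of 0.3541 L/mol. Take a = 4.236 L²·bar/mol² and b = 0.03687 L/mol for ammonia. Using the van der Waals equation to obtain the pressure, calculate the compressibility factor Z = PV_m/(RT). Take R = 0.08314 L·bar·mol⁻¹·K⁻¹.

P = RT/(V_m − b) − a/V_m² = (0.08314)(596)/(0.3541 − 0.03687) − 4.236/(0.3541)²
  = 49.551/0.31723 − 33.783 = 156.20 − 33.783 = 122.42 bar
Z = PV_m/(RT) = (122.42)(0.3541)/((0.08314)(596)) = 43.349/49.551 = 0.8748

Z ≈ 0.8748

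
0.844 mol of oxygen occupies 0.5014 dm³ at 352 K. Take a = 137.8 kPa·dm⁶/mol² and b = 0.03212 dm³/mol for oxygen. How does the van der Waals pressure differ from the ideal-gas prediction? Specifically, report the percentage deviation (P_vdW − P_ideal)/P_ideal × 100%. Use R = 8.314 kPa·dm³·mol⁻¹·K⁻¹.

-2.21 %

Ideal: P_ideal = nRT/V = (0.844)(8.314)(352)/0.5014 = 4926.19 kPa
vdW: P = nRT/(V − nb) − a n²/V² = 2469.99/0.474291 − 98.1599/0.251402 = 5207.75 − 390.450 = 4817.30 kPa
% deviation = (4817.30 − 4926.19)/4926.19 × 100% = -2.21%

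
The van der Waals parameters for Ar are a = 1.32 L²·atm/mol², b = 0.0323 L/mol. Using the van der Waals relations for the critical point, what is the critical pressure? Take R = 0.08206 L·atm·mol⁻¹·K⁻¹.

For a van der Waals gas, P_c = a/(27b²).
P_c = 1.32/(27×(0.0323)²) = 1.32/0.028169 = 46.86 atm

P_c ≈ 46.86 atm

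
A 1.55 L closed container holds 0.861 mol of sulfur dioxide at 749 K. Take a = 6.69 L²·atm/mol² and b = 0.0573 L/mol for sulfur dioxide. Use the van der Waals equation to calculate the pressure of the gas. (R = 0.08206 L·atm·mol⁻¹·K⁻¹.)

P = nRT/(V − nb) − a n²/V²
nRT/(V − nb) = (0.861)(0.08206)(749)/(1.55 − 0.861×0.0573) = 52.920/1.5007 = 35.264 atm
a n²/V² = (6.69)(0.861)²/(1.55)² = 2.0643 atm
P = 35.264 − 2.0643 = 33.20 atm

P ≈ 33.20 atm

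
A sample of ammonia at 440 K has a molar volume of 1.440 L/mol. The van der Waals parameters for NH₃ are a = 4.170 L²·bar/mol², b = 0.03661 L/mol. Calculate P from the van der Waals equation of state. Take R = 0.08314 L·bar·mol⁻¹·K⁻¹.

P ≈ 24.06 bar

P = RT/(V_m − b) − a/V_m²
RT/(V_m − b) = (0.08314)(440)/(1.440 − 0.03661) = 36.582/1.4034 = 26.067 bar
a/V_m² = 4.170/(1.440)² = 2.0110 bar
P = 26.067 − 2.0110 = 24.06 bar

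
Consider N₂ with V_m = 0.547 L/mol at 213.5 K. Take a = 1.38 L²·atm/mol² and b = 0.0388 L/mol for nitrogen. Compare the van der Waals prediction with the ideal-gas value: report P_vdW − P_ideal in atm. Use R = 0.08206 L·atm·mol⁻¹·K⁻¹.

Ideal: P_ideal = RT/V_m = (0.08206)(213.5)/0.547 = 32.0289 atm
vdW: P = RT/(V_m − b) − a/V_m² = 17.5198/0.508200 − 1.38/0.299209 = 34.4742 − 4.61216 = 29.8620 atm
ΔP = 29.8620 − 32.0289 = -2.167 atm

ΔP ≈ -2.167 atm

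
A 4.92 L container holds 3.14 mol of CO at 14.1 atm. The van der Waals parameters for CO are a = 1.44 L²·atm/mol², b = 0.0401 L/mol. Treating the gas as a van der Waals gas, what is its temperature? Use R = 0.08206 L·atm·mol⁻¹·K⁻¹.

T ≈ 273.3 K

T = (P + a n²/V²)(V − nb)/(nR)
P + a n²/V² = 14.1 + (1.44)(3.14)²/(4.92)² = 14.687 atm
V − nb = 4.92 − (3.14)(0.0401) = 4.7941 L
T = (14.687)(4.7941)/((3.14)(0.08206)) = 273.3 K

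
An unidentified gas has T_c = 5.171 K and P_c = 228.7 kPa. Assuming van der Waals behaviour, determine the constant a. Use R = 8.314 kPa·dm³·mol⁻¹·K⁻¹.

a ≈ 3.409 kPa·dm⁶/mol²

From T_c = 8a/(27Rb) and P_c = a/(27b²): a = 27 R² T_c²/(64 P_c).
a = 27×(8.314)²×(5.171)²/(64×228.7) = 49904/14637 = 3.409 kPa·dm⁶/mol²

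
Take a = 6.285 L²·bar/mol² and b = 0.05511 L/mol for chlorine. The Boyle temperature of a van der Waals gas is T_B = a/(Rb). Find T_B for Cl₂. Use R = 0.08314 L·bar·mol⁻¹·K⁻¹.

For a van der Waals gas the second virial coefficient B₂ = b − a/(RT) vanishes at T_B = a/(Rb).
T_B = 6.285/(0.08314×0.05511) = 6.285/0.0045818 = 1372 K

T_B ≈ 1372 K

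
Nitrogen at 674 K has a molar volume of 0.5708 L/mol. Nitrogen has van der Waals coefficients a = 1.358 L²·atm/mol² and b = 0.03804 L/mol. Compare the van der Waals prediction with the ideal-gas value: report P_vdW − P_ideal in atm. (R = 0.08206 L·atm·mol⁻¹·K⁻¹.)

Ideal: P_ideal = RT/V_m = (0.08206)(674)/0.5708 = 96.8964 atm
vdW: P = RT/(V_m − b) − a/V_m² = 55.3084/0.532760 − 1.358/0.325813 = 103.815 − 4.16804 = 99.647 atm
ΔP = 99.647 − 96.8964 = 2.75 atm

ΔP ≈ 2.75 atm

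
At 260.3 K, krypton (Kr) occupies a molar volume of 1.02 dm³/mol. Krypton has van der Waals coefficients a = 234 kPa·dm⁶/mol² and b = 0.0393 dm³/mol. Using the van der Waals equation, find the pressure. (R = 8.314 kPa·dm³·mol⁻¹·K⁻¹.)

P ≈ 1982 kPa

P = RT/(V_m − b) − a/V_m²
RT/(V_m − b) = (8.314)(260.3)/(1.02 − 0.0393) = 2164.1/0.98070 = 2206.7 kPa
a/V_m² = 234/(1.02)² = 224.91 kPa
P = 2206.7 − 224.91 = 1982 kPa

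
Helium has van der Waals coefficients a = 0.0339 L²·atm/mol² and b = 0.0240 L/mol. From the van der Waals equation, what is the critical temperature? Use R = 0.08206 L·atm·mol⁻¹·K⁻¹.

For a van der Waals gas, T_c = 8a/(27Rb).
T_c = 8×0.0339/(27×0.08206×0.0240) = 0.27120/0.053175 = 5.100 K

T_c ≈ 5.100 K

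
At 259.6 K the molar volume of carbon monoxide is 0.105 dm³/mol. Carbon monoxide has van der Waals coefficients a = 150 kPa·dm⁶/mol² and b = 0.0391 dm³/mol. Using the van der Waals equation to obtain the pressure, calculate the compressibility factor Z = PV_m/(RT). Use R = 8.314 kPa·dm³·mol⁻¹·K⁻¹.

P = RT/(V_m − b) − a/V_m² = (8.314)(259.6)/(0.105 − 0.0391) − 150/(0.105)²
  = 2158.3/0.065900 − 13605 = 32751 − 13605 = 19146 kPa
Z = PV_m/(RT) = (19146)(0.105)/((8.314)(259.6)) = 2010.3/2158.3 = 0.9314

Z ≈ 0.9314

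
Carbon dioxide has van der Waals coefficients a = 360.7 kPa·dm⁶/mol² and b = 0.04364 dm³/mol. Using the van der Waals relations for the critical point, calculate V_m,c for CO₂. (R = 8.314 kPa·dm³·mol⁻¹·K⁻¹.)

For a van der Waals gas, V_m,c = 3b.
V_m,c = 3×0.04364 = 0.1309 dm³/mol

V_m,c ≈ 0.1309 dm³/mol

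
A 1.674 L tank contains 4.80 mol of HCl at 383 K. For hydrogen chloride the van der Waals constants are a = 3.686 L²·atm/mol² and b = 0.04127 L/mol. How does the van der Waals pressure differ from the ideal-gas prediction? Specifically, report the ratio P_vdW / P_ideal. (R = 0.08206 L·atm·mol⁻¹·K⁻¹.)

Ideal: P_ideal = nRT/V = (4.80)(0.08206)(383)/1.674 = 90.1189 atm
vdW: P = nRT/(V − nb) − a n²/V² = 150.859/1.47590 − 84.9254/2.80228 = 102.215 − 30.3058 = 71.909 atm
Ratio = 71.909/90.1189 = 0.7979

P_vdW / P_ideal ≈ 0.7979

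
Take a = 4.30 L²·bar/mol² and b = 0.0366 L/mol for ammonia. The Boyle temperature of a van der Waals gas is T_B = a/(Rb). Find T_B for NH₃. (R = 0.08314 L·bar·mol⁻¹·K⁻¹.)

T_B ≈ 1413 K

For a van der Waals gas the second virial coefficient B₂ = b − a/(RT) vanishes at T_B = a/(Rb).
T_B = 4.30/(0.08314×0.0366) = 4.30/0.0030429 = 1413 K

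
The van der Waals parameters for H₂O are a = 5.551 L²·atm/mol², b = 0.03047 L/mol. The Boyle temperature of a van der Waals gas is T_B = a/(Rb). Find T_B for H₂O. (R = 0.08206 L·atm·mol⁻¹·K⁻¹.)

For a van der Waals gas the second virial coefficient B₂ = b − a/(RT) vanishes at T_B = a/(Rb).
T_B = 5.551/(0.08206×0.03047) = 5.551/0.0025004 = 2220 K

T_B ≈ 2220 K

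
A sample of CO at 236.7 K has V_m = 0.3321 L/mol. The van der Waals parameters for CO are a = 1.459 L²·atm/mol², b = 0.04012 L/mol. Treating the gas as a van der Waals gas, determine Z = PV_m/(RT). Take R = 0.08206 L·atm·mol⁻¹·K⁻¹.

Z ≈ 0.9112

P = RT/(V_m − b) − a/V_m² = (0.08206)(236.7)/(0.3321 − 0.04012) − 1.459/(0.3321)²
  = 19.424/0.29198 − 13.229 = 66.525 − 13.229 = 53.296 atm
Z = PV_m/(RT) = (53.296)(0.3321)/((0.08206)(236.7)) = 17.700/19.424 = 0.9112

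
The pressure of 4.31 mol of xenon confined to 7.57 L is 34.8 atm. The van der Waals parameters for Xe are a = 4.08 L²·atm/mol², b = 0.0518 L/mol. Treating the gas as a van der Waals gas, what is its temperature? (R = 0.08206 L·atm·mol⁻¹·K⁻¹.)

T ≈ 750.4 K

T = (P + a n²/V²)(V − nb)/(nR)
P + a n²/V² = 34.8 + (4.08)(4.31)²/(7.57)² = 36.123 atm
V − nb = 7.57 − (4.31)(0.0518) = 7.3467 L
T = (36.123)(7.3467)/((4.31)(0.08206)) = 750.4 K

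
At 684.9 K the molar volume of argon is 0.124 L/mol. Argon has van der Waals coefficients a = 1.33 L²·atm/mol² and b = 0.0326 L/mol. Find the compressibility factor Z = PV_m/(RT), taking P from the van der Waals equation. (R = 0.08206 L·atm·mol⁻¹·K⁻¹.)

P = RT/(V_m − b) − a/V_m² = (0.08206)(684.9)/(0.124 − 0.0326) − 1.33/(0.124)²
  = 56.203/0.091400 − 86.498 = 614.91 − 86.498 = 528.41 atm
Z = PV_m/(RT) = (528.41)(0.124)/((0.08206)(684.9)) = 65.523/56.203 = 1.166

Z ≈ 1.166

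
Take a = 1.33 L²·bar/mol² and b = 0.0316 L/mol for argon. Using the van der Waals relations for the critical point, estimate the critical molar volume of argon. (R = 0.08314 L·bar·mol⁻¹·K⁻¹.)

V_m,c ≈ 0.09480 L/mol

For a van der Waals gas, V_m,c = 3b.
V_m,c = 3×0.0316 = 0.09480 L/mol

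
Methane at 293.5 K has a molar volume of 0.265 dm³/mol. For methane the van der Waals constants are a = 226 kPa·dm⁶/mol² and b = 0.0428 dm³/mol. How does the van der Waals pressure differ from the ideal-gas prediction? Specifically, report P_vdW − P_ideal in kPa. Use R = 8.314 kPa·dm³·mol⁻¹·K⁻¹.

ΔP ≈ -1445 kPa

Ideal: P_ideal = RT/V_m = (8.314)(293.5)/0.265 = 9208.15 kPa
vdW: P = RT/(V_m − b) − a/V_m² = 2440.16/0.222200 − 226/0.0702250 = 10981.8 − 3218.23 = 7763.6 kPa
ΔP = 7763.6 − 9208.15 = -1445 kPa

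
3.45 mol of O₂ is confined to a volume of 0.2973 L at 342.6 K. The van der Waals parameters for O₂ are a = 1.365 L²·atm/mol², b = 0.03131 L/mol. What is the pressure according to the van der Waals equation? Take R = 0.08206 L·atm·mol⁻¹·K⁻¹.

P ≈ 328.6 atm

P = nRT/(V − nb) − a n²/V²
nRT/(V − nb) = (3.45)(0.08206)(342.6)/(0.2973 − 3.45×0.03131) = 96.992/0.18928 = 512.43 atm
a n²/V² = (1.365)(3.45)²/(0.2973)² = 183.82 atm
P = 512.43 − 183.82 = 328.6 atm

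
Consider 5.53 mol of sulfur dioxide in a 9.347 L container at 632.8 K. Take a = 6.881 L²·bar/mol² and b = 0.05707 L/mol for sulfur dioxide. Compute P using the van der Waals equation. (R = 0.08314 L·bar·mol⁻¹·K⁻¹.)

P = nRT/(V − nb) − a n²/V²
nRT/(V − nb) = (5.53)(0.08314)(632.8)/(9.347 − 5.53×0.05707) = 290.94/9.0314 = 32.214 bar
a n²/V² = (6.881)(5.53)²/(9.347)² = 2.4086 bar
P = 32.214 − 2.4086 = 29.81 bar

P ≈ 29.81 bar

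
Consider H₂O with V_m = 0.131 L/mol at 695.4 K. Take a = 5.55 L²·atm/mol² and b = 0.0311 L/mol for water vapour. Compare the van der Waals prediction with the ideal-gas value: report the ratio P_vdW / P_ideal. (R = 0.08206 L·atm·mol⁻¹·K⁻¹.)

Ideal: P_ideal = RT/V_m = (0.08206)(695.4)/0.131 = 435.607 atm
vdW: P = RT/(V_m − b) − a/V_m² = 57.0645/0.0999000 − 5.55/0.0171610 = 571.216 − 323.408 = 247.808 atm
Ratio = 247.808/435.607 = 0.5689

P_vdW / P_ideal ≈ 0.5689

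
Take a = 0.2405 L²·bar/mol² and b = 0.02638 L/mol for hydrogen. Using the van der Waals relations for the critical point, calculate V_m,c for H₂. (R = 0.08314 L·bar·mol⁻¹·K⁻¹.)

V_m,c ≈ 0.07914 L/mol

For a van der Waals gas, V_m,c = 3b.
V_m,c = 3×0.02638 = 0.07914 L/mol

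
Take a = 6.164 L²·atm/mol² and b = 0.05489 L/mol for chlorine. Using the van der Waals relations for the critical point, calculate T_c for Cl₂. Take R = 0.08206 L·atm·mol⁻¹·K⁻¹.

For a van der Waals gas, T_c = 8a/(27Rb).
T_c = 8×6.164/(27×0.08206×0.05489) = 49.312/0.12162 = 405.5 K

T_c ≈ 405.5 K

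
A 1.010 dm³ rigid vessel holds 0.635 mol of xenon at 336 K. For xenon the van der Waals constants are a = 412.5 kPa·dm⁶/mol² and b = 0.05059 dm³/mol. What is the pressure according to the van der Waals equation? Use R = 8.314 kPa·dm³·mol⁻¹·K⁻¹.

P ≈ 1651 kPa

P = nRT/(V − nb) − a n²/V²
nRT/(V − nb) = (0.635)(8.314)(336)/(1.010 − 0.635×0.05059) = 1773.9/0.97788 = 1814.0 kPa
a n²/V² = (412.5)(0.635)²/(1.010)² = 163.05 kPa
P = 1814.0 − 163.05 = 1651 kPa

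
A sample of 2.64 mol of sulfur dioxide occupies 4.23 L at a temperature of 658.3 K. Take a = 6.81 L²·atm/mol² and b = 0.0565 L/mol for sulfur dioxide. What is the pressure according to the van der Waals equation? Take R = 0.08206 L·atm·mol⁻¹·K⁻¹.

P = nRT/(V − nb) − a n²/V²
nRT/(V − nb) = (2.64)(0.08206)(658.3)/(4.23 − 2.64×0.0565) = 142.61/4.0808 = 34.947 atm
a n²/V² = (6.81)(2.64)²/(4.23)² = 2.6526 atm
P = 34.947 − 2.6526 = 32.29 atm

P ≈ 32.29 atm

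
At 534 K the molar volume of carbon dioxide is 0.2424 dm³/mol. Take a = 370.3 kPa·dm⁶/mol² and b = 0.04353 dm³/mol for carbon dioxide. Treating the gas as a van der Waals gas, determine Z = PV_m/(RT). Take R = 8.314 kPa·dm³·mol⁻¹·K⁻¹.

P = RT/(V_m − b) − a/V_m² = (8.314)(534)/(0.2424 − 0.04353) − 370.3/(0.2424)²
  = 4439.7/0.19887 − 6302.1 = 22325 − 6302.1 = 16023 kPa
Z = PV_m/(RT) = (16023)(0.2424)/((8.314)(534)) = 3884.0/4439.7 = 0.8748

Z ≈ 0.8748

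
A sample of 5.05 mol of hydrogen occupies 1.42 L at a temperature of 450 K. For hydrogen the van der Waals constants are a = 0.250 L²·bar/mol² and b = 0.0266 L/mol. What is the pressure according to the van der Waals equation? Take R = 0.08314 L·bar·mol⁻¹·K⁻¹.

P = nRT/(V − nb) − a n²/V²
nRT/(V − nb) = (5.05)(0.08314)(450)/(1.42 − 5.05×0.0266) = 188.94/1.2857 = 146.95 bar
a n²/V² = (0.250)(5.05)²/(1.42)² = 3.1619 bar
P = 146.95 − 3.1619 = 143.8 bar

P ≈ 143.8 bar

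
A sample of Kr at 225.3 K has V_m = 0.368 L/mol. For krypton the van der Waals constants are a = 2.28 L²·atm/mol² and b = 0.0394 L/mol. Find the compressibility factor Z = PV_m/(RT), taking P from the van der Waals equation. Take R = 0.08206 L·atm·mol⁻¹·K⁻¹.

P = RT/(V_m − b) − a/V_m² = (0.08206)(225.3)/(0.368 − 0.0394) − 2.28/(0.368)²
  = 18.488/0.32860 − 16.836 = 56.263 − 16.836 = 39.427 atm
Z = PV_m/(RT) = (39.427)(0.368)/((0.08206)(225.3)) = 14.509/18.488 = 0.7848

Z ≈ 0.7848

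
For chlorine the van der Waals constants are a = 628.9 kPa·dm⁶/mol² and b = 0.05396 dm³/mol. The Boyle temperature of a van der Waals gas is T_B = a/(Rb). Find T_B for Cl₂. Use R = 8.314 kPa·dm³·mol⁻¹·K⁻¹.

T_B ≈ 1402 K

For a van der Waals gas the second virial coefficient B₂ = b − a/(RT) vanishes at T_B = a/(Rb).
T_B = 628.9/(8.314×0.05396) = 628.9/0.44862 = 1402 K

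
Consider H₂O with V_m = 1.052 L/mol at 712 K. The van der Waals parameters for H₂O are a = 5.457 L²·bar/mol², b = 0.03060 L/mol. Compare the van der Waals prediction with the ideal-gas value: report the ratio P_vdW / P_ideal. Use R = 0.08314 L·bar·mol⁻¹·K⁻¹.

Ideal: P_ideal = RT/V_m = (0.08314)(712)/1.052 = 56.2697 bar
vdW: P = RT/(V_m − b) − a/V_m² = 59.1957/1.02140 − 5.457/1.10670 = 57.9555 − 4.93088 = 53.0246 bar
Ratio = 53.0246/56.2697 = 0.9423

P_vdW / P_ideal ≈ 0.9423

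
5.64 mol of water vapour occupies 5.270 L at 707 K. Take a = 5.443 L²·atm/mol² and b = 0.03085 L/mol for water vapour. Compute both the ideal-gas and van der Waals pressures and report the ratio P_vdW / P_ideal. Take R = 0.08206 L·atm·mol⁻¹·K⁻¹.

P_vdW / P_ideal ≈ 0.9337

Ideal: P_ideal = nRT/V = (5.64)(0.08206)(707)/5.270 = 62.0897 atm
vdW: P = nRT/(V − nb) − a n²/V² = 327.213/5.09601 − 173.140/27.7729 = 64.2096 − 6.23413 = 57.9755 atm
Ratio = 57.9755/62.0897 = 0.9337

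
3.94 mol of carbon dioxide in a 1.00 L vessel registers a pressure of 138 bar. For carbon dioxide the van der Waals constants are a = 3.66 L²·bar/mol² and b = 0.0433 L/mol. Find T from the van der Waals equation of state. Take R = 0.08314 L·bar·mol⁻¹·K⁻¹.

T = (P + a n²/V²)(V − nb)/(nR)
P + a n²/V² = 138 + (3.66)(3.94)²/(1.00)² = 194.82 bar
V − nb = 1.00 − (3.94)(0.0433) = 0.82940 L
T = (194.82)(0.82940)/((3.94)(0.08314)) = 493.3 K

T ≈ 493.3 K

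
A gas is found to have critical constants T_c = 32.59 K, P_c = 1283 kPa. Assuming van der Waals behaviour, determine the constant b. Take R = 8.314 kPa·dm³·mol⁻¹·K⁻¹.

From T_c = 8a/(27Rb) and P_c = a/(27b²): b = R T_c/(8 P_c).
b = (8.314)(32.59)/(8×1283) = 270.95/10264 = 0.02640 dm³/mol

b ≈ 0.02640 dm³/mol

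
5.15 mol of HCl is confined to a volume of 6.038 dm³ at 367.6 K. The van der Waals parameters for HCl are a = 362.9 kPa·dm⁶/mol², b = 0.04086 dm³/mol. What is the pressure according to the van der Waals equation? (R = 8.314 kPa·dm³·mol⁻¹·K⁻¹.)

P = nRT/(V − nb) − a n²/V²
nRT/(V − nb) = (5.15)(8.314)(367.6)/(6.038 − 5.15×0.04086) = 15740/5.8276 = 2700.9 kPa
a n²/V² = (362.9)(5.15)²/(6.038)² = 264.01 kPa
P = 2700.9 − 264.01 = 2437 kPa

P ≈ 2437 kPa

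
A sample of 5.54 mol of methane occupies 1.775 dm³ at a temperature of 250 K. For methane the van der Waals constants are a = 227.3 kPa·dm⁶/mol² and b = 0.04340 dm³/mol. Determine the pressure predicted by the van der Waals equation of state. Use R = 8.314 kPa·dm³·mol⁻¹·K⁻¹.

P ≈ 5289 kPa

P = nRT/(V − nb) − a n²/V²
nRT/(V − nb) = (5.54)(8.314)(250)/(1.775 − 5.54×0.04340) = 11515/1.5346 = 7503.6 kPa
a n²/V² = (227.3)(5.54)²/(1.775)² = 2214.2 kPa
P = 7503.6 − 2214.2 = 5289 kPa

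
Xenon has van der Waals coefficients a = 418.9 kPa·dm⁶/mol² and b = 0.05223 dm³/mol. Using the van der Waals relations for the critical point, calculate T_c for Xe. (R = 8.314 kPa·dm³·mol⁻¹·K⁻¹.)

T_c ≈ 285.8 K

For a van der Waals gas, T_c = 8a/(27Rb).
T_c = 8×418.9/(27×8.314×0.05223) = 3351.2/11.724 = 285.8 K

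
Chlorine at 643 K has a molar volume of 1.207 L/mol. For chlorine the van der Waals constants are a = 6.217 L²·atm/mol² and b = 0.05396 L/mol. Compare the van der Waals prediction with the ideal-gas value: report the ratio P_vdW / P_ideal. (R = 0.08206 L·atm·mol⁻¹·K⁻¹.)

Ideal: P_ideal = RT/V_m = (0.08206)(643)/1.207 = 43.7155 atm
vdW: P = RT/(V_m − b) − a/V_m² = 52.7646/1.15304 − 6.217/1.45685 = 45.7613 − 4.26743 = 41.4939 atm
Ratio = 41.4939/43.7155 = 0.9492

P_vdW / P_ideal ≈ 0.9492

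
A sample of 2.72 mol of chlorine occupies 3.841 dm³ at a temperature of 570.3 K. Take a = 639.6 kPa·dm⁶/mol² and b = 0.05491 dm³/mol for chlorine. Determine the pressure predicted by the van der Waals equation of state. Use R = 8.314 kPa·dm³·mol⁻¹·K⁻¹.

P = nRT/(V − nb) − a n²/V²
nRT/(V − nb) = (2.72)(8.314)(570.3)/(3.841 − 2.72×0.05491) = 12897/3.6916 = 3493.6 kPa
a n²/V² = (639.6)(2.72)²/(3.841)² = 320.74 kPa
P = 3493.6 − 320.74 = 3173 kPa

P ≈ 3173 kPa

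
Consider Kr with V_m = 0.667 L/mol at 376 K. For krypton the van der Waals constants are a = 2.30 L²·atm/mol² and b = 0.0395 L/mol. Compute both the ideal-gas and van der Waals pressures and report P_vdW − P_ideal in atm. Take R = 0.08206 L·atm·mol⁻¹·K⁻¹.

ΔP ≈ -2.258 atm

Ideal: P_ideal = RT/V_m = (0.08206)(376)/0.667 = 46.2587 atm
vdW: P = RT/(V_m − b) − a/V_m² = 30.8546/0.627500 − 2.30/0.444889 = 49.1707 − 5.16983 = 44.0009 atm
ΔP = 44.0009 − 46.2587 = -2.258 atm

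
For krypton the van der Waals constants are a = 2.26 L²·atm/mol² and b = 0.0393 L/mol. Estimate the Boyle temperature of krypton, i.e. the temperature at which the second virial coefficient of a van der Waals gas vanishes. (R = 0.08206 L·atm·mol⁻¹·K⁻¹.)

T_B ≈ 700.8 K

For a van der Waals gas the second virial coefficient B₂ = b − a/(RT) vanishes at T_B = a/(Rb).
T_B = 2.26/(0.08206×0.0393) = 2.26/0.0032250 = 700.8 K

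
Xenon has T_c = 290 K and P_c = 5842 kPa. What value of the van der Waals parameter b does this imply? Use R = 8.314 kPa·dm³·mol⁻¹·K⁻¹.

From T_c = 8a/(27Rb) and P_c = a/(27b²): b = R T_c/(8 P_c).
b = (8.314)(290)/(8×5842) = 2411.1/46736 = 0.05159 dm³/mol

b ≈ 0.05159 dm³/mol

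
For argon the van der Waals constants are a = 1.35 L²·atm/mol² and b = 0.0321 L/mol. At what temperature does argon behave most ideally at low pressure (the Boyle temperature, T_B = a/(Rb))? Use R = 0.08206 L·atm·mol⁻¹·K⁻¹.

For a van der Waals gas the second virial coefficient B₂ = b − a/(RT) vanishes at T_B = a/(Rb).
T_B = 1.35/(0.08206×0.0321) = 1.35/0.0026341 = 512.5 K

T_B ≈ 512.5 K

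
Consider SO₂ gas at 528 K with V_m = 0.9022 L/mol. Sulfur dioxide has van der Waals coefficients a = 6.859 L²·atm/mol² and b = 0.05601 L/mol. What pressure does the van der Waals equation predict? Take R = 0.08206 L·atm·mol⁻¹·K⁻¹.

P = RT/(V_m − b) − a/V_m²
RT/(V_m − b) = (0.08206)(528)/(0.9022 − 0.05601) = 43.328/0.84619 = 51.204 atm
a/V_m² = 6.859/(0.9022)² = 8.4267 atm
P = 51.204 − 8.4267 = 42.78 atm

P ≈ 42.78 atm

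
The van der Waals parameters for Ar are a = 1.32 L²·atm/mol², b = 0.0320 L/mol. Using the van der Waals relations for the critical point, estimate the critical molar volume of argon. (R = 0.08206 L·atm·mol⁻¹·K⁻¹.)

V_m,c ≈ 0.09600 L/mol

For a van der Waals gas, V_m,c = 3b.
V_m,c = 3×0.0320 = 0.09600 L/mol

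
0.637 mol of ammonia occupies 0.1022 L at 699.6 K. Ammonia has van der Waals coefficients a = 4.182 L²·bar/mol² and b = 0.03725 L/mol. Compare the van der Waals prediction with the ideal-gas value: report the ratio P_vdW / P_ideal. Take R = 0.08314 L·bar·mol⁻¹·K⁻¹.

P_vdW / P_ideal ≈ 0.8542

Ideal: P_ideal = nRT/V = (0.637)(0.08314)(699.6)/0.1022 = 362.534 bar
vdW: P = nRT/(V − nb) − a n²/V² = 37.0509/0.0784718 − 1.69693/0.0104448 = 472.156 − 162.466 = 309.690 bar
Ratio = 309.690/362.534 = 0.8542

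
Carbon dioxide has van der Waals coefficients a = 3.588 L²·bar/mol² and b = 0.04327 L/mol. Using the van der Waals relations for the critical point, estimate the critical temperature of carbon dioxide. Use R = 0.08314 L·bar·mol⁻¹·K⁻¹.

T_c ≈ 295.5 K

For a van der Waals gas, T_c = 8a/(27Rb).
T_c = 8×3.588/(27×0.08314×0.04327) = 28.704/0.097132 = 295.5 K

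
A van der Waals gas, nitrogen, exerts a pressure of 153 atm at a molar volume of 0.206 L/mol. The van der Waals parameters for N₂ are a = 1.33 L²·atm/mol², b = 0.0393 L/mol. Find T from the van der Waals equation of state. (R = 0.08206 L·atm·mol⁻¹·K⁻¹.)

T ≈ 374.5 K

T = (P + a/V_m²)(V_m − b)/R
P + a/V_m² = 153 + 1.33/(0.206)² = 184.34 atm
V_m − b = 0.206 − 0.0393 = 0.16670 L/mol
T = (184.34)(0.16670)/0.08206 = 374.5 K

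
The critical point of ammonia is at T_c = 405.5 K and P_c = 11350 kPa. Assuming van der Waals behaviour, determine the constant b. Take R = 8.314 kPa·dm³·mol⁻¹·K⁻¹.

From T_c = 8a/(27Rb) and P_c = a/(27b²): b = R T_c/(8 P_c).
b = (8.314)(405.5)/(8×11350) = 3371.3/90800 = 0.03713 dm³/mol

b ≈ 0.03713 dm³/mol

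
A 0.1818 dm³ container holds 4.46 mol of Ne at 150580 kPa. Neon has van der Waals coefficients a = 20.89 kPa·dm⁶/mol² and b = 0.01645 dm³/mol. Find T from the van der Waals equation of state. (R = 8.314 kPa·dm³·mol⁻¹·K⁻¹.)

T = (P + a n²/V²)(V − nb)/(nR)
P + a n²/V² = 150580 + (20.89)(4.46)²/(0.1818)² = 163152 kPa
V − nb = 0.1818 − (4.46)(0.01645) = 0.10843 dm³
T = (163152)(0.10843)/((4.46)(8.314)) = 477.1 K

T ≈ 477.1 K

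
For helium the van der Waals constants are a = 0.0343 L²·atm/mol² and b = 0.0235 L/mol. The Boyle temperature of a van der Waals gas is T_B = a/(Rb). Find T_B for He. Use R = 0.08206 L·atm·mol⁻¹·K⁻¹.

For a van der Waals gas the second virial coefficient B₂ = b − a/(RT) vanishes at T_B = a/(Rb).
T_B = 0.0343/(0.08206×0.0235) = 0.0343/0.0019284 = 17.79 K

T_B ≈ 17.79 K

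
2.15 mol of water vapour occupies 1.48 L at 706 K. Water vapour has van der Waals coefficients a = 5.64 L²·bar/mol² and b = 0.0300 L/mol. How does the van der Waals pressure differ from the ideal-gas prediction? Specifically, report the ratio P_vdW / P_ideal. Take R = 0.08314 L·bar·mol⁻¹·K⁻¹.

Ideal: P_ideal = nRT/V = (2.15)(0.08314)(706)/1.48 = 85.2691 bar
vdW: P = nRT/(V − nb) − a n²/V² = 126.198/1.41550 − 26.0709/2.19040 = 89.1544 − 11.9023 = 77.2521 bar
Ratio = 77.2521/85.2691 = 0.9060

P_vdW / P_ideal ≈ 0.9060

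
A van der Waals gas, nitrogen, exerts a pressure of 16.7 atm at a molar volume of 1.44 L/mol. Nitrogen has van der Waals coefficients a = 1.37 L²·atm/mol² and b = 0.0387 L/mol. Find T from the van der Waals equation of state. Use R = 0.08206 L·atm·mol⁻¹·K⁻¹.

T ≈ 296.5 K

T = (P + a/V_m²)(V_m − b)/R
P + a/V_m² = 16.7 + 1.37/(1.44)² = 17.361 atm
V_m − b = 1.44 − 0.0387 = 1.4013 L/mol
T = (17.361)(1.4013)/0.08206 = 296.5 K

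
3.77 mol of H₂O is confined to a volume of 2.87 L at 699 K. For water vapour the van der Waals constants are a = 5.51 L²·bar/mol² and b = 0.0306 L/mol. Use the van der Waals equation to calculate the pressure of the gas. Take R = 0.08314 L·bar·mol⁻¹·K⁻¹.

P ≈ 70.03 bar

P = nRT/(V − nb) − a n²/V²
nRT/(V − nb) = (3.77)(0.08314)(699)/(2.87 − 3.77×0.0306) = 219.09/2.7546 = 79.536 bar
a n²/V² = (5.51)(3.77)²/(2.87)² = 9.5076 bar
P = 79.536 − 9.5076 = 70.03 bar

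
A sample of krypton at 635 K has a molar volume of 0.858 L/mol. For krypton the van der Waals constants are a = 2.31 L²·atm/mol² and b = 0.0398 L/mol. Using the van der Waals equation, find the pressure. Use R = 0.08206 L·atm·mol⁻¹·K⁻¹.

P = RT/(V_m − b) − a/V_m²
RT/(V_m − b) = (0.08206)(635)/(0.858 − 0.0398) = 52.108/0.81820 = 63.686 atm
a/V_m² = 2.31/(0.858)² = 3.1379 atm
P = 63.686 − 3.1379 = 60.55 atm

P ≈ 60.55 atm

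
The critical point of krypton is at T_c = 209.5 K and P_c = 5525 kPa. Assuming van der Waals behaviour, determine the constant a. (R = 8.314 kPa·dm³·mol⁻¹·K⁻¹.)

a ≈ 231.7 kPa·dm⁶/mol²

From T_c = 8a/(27Rb) and P_c = a/(27b²): a = 27 R² T_c²/(64 P_c).
a = 27×(8.314)²×(209.5)²/(64×5525) = 81912817/353600 = 231.7 kPa·dm⁶/mol²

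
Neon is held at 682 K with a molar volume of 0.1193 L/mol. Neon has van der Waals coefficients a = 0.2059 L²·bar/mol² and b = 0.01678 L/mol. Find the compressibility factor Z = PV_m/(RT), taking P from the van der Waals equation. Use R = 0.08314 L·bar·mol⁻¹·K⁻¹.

Z ≈ 1.133

P = RT/(V_m − b) − a/V_m² = (0.08314)(682)/(0.1193 − 0.01678) − 0.2059/(0.1193)²
  = 56.701/0.10252 − 14.467 = 553.07 − 14.467 = 538.60 bar
Z = PV_m/(RT) = (538.60)(0.1193)/((0.08314)(682)) = 64.255/56.701 = 1.133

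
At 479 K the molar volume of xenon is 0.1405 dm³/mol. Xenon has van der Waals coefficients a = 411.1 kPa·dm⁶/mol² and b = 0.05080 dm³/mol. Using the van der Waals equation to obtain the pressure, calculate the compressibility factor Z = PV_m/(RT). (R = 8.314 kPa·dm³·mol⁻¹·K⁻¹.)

Z ≈ 0.8316

P = RT/(V_m − b) − a/V_m² = (8.314)(479)/(0.1405 − 0.05080) − 411.1/(0.1405)²
  = 3982.4/0.089700 − 20825 = 44397 − 20825 = 23572 kPa
Z = PV_m/(RT) = (23572)(0.1405)/((8.314)(479)) = 3311.9/3982.4 = 0.8316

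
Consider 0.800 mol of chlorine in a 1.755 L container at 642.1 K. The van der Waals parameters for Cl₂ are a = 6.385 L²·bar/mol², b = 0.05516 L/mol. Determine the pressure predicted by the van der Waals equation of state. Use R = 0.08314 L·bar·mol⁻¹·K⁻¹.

P ≈ 23.64 bar

P = nRT/(V − nb) − a n²/V²
nRT/(V − nb) = (0.800)(0.08314)(642.1)/(1.755 − 0.800×0.05516) = 42.707/1.7109 = 24.962 bar
a n²/V² = (6.385)(0.800)²/(1.755)² = 1.3267 bar
P = 24.962 − 1.3267 = 23.64 bar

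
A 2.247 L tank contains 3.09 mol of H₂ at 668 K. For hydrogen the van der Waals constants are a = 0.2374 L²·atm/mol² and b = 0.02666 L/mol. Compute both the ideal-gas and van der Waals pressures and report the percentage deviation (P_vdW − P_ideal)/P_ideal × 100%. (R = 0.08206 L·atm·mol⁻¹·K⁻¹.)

Ideal: P_ideal = nRT/V = (3.09)(0.08206)(668)/2.247 = 75.3813 atm
vdW: P = nRT/(V − nb) − a n²/V² = 169.382/2.16462 − 2.26672/5.04901 = 78.2502 − 0.448943 = 77.8013 atm
% deviation = (77.8013 − 75.3813)/75.3813 × 100% = 3.21%

3.21 %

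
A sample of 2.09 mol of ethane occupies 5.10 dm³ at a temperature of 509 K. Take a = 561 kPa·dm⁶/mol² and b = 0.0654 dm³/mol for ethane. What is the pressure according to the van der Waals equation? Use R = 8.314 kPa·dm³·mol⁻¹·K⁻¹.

P = nRT/(V − nb) − a n²/V²
nRT/(V − nb) = (2.09)(8.314)(509)/(5.10 − 2.09×0.0654) = 8844.5/4.9633 = 1782.0 kPa
a n²/V² = (561)(2.09)²/(5.10)² = 94.214 kPa
P = 1782.0 − 94.214 = 1688 kPa

P ≈ 1688 kPa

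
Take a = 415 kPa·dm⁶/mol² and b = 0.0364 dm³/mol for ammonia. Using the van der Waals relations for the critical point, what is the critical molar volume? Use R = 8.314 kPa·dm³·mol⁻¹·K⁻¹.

V_m,c ≈ 0.1092 dm³/mol

For a van der Waals gas, V_m,c = 3b.
V_m,c = 3×0.0364 = 0.1092 dm³/mol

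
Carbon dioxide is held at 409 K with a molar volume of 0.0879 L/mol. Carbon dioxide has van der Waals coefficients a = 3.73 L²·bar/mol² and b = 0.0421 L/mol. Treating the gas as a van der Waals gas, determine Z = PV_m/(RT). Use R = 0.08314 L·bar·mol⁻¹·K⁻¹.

P = RT/(V_m − b) − a/V_m² = (0.08314)(409)/(0.0879 − 0.0421) − 3.73/(0.0879)²
  = 34.004/0.045800 − 482.76 = 742.45 − 482.76 = 259.69 bar
Z = PV_m/(RT) = (259.69)(0.0879)/((0.08314)(409)) = 22.827/34.004 = 0.6713

Z ≈ 0.6713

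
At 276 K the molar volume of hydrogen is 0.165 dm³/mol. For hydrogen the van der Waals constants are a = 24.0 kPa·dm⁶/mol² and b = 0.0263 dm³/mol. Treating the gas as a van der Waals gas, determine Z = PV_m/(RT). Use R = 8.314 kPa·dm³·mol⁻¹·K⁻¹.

P = RT/(V_m − b) − a/V_m² = (8.314)(276)/(0.165 − 0.0263) − 24.0/(0.165)²
  = 2294.7/0.13870 − 881.54 = 16544 − 881.54 = 15662 kPa
Z = PV_m/(RT) = (15662)(0.165)/((8.314)(276)) = 2584.2/2294.7 = 1.126

Z ≈ 1.126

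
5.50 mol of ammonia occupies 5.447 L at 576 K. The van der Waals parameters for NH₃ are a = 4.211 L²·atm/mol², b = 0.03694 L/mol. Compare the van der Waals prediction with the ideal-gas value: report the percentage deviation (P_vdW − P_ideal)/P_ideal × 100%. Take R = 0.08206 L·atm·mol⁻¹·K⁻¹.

Ideal: P_ideal = nRT/V = (5.50)(0.08206)(576)/5.447 = 47.7265 atm
vdW: P = nRT/(V − nb) − a n²/V² = 259.966/5.24383 − 127.383/29.6698 = 49.5756 − 4.29336 = 45.2822 atm
% deviation = (45.2822 − 47.7265)/47.7265 × 100% = -5.12%

-5.12 %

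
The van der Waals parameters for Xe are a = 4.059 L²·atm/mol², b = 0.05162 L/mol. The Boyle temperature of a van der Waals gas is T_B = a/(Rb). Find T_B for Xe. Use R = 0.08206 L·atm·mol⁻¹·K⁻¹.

For a van der Waals gas the second virial coefficient B₂ = b − a/(RT) vanishes at T_B = a/(Rb).
T_B = 4.059/(0.08206×0.05162) = 4.059/0.0042359 = 958.2 K

T_B ≈ 958.2 K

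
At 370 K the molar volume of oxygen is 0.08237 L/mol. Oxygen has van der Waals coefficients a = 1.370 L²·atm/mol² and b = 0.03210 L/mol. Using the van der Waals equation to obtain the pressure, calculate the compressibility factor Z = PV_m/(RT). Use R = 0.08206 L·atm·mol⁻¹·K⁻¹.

Z ≈ 1.091

P = RT/(V_m − b) − a/V_m² = (0.08206)(370)/(0.08237 − 0.03210) − 1.370/(0.08237)²
  = 30.362/0.050270 − 201.92 = 603.98 − 201.92 = 402.06 atm
Z = PV_m/(RT) = (402.06)(0.08237)/((0.08206)(370)) = 33.118/30.362 = 1.091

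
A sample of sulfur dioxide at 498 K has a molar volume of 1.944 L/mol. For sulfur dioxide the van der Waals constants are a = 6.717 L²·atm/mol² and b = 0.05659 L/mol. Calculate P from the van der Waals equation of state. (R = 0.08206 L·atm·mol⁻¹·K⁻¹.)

P ≈ 19.87 atm

P = RT/(V_m − b) − a/V_m²
RT/(V_m − b) = (0.08206)(498)/(1.944 − 0.05659) = 40.866/1.8874 = 21.652 atm
a/V_m² = 6.717/(1.944)² = 1.7774 atm
P = 21.652 − 1.7774 = 19.87 atm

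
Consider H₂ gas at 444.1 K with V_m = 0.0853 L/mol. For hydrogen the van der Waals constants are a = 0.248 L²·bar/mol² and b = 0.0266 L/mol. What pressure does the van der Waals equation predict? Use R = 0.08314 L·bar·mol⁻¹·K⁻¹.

P = RT/(V_m − b) − a/V_m²
RT/(V_m − b) = (0.08314)(444.1)/(0.0853 − 0.0266) = 36.922/0.058700 = 628.99 bar
a/V_m² = 0.248/(0.0853)² = 34.084 bar
P = 628.99 − 34.084 = 594.9 bar

P ≈ 594.9 bar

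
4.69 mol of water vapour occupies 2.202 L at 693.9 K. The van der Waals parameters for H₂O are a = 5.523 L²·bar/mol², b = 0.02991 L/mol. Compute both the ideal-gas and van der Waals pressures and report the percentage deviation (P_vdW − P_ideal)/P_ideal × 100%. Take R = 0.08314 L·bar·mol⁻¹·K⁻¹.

-13.59 %

Ideal: P_ideal = nRT/V = (4.69)(0.08314)(693.9)/2.202 = 122.875 bar
vdW: P = nRT/(V − nb) − a n²/V² = 270.570/2.06172 − 121.484/4.84880 = 131.235 − 25.0544 = 106.181 bar
% deviation = (106.181 − 122.875)/122.875 × 100% = -13.59%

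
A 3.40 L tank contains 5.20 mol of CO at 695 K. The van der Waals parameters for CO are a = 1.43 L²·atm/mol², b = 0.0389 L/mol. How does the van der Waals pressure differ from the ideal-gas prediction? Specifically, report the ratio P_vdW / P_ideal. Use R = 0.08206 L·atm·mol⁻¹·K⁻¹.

Ideal: P_ideal = nRT/V = (5.20)(0.08206)(695)/3.40 = 87.2250 atm
vdW: P = nRT/(V − nb) − a n²/V² = 296.565/3.19772 − 38.6672/11.5600 = 92.7426 − 3.34491 = 89.3977 atm
Ratio = 89.3977/87.2250 = 1.025

P_vdW / P_ideal ≈ 1.025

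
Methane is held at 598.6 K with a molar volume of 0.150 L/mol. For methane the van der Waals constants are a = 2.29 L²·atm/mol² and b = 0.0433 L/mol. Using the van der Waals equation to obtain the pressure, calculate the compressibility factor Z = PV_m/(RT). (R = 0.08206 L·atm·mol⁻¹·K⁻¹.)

Z ≈ 1.095

P = RT/(V_m − b) − a/V_m² = (0.08206)(598.6)/(0.150 − 0.0433) − 2.29/(0.150)²
  = 49.121/0.10670 − 101.78 = 460.37 − 101.78 = 358.59 atm
Z = PV_m/(RT) = (358.59)(0.150)/((0.08206)(598.6)) = 53.789/49.121 = 1.095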